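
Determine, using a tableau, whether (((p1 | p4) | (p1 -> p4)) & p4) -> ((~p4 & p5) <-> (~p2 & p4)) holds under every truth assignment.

Not valid

Assume the negation and expand:
Initial set: {~((((p1 | p4) | (p1 -> p4)) & p4) -> ((~p4 & p5) <-> (~p2 & p4)))}.
~((((p1 | p4) | (p1 -> p4)) & p4) -> ((~p4 & p5) <-> (~p2 & p4))): α-rule — add (((p1 | p4) | (p1 -> p4)) & p4), ~((~p4 & p5) <-> (~p2 & p4)).
(((p1 | p4) | (p1 -> p4)) & p4): α-rule — add ((p1 | p4) | (p1 -> p4)), p4.
~((~p4 & p5) <-> (~p2 & p4)): β-rule — branch into (~p4 & p5), ~(~p2 & p4)  //  ~(~p4 & p5), (~p2 & p4).
  branch 1 (add (~p4 & p5), ~(~p2 & p4)):
    (~p4 & p5): α-rule — add ~p4, p5.
    × closes — contains both p4 and ~p4.
  branch 2 (add ~(~p4 & p5), (~p2 & p4)):
    (~p2 & p4): α-rule — add ~p2, p4.
    ((p1 | p4) | (p1 -> p4)): β-rule — branch into (p1 | p4)  //  (p1 -> p4).
      branch 2.1 (add (p1 | p4)):
        ~(~p4 & p5): β-rule — branch into ~~p4  //  ~p5.
          branch 2.1.1 (add ~~p4):
            (p1 | p4): β-rule — branch into p1  //  p4.
              branch 2.1.1.1 (add p1):
                ○ open, literals {p1=1, p2=0, p4=1}.
              branch 2.1.1.2 (add p4):
                ○ open, literals {p2=0, p4=1}.
          branch 2.1.2 (add ~p5):
            (p1 | p4): β-rule — branch into p1  //  p4.
              branch 2.1.2.1 (add p1):
                ○ open, literals {p1=1, p2=0, p4=1, p5=0}.
              branch 2.1.2.2 (add p4):
                ○ open, literals {p2=0, p4=1, p5=0}.
      branch 2.2 (add (p1 -> p4)):
        ~(~p4 & p5): β-rule — branch into ~~p4  //  ~p5.
          branch 2.2.1 (add ~~p4):
            (p1 -> p4): β-rule — branch into ~p1  //  p4.
              branch 2.2.1.1 (add ~p1):
                ○ open, literals {p1=0, p2=0, p4=1}.
              branch 2.2.1.2 (add p4):
                ○ open, literals {p2=0, p4=1}.
          branch 2.2.2 (add ~p5):
            (p1 -> p4): β-rule — branch into ~p1  //  p4.
              branch 2.2.2.1 (add ~p1):
                ○ open, literals {p1=0, p2=0, p4=1, p5=0}.
              branch 2.2.2.2 (add p4):
                ○ open, literals {p2=0, p4=1, p5=0}.
1 branch closed, 8 open.
An open branch gives a countermodel: p1=1, p2=0, p4=1 (unmentioned atoms arbitrary); under it the original formula is false.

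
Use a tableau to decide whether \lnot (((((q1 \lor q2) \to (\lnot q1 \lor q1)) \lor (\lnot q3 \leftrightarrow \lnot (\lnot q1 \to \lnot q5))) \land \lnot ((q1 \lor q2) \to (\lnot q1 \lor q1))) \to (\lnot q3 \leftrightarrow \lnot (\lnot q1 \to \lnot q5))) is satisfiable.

Initial set: {\lnot (((((q1 \lor q2) \to (\lnot q1 \lor q1)) \lor (\lnot q3 \leftrightarrow \lnot (\lnot q1 \to \lnot q5))) \land \lnot ((q1 \lor q2) \to (\lnot q1 \lor q1))) \to (\lnot q3 \leftrightarrow \lnot (\lnot q1 \to \lnot q5)))}.
\lnot (((((q1 \lor q2) \to (\lnot q1 \lor q1)) \lor (\lnot q3 \leftrightarrow \lnot (\lnot q1 \to \lnot q5))) \land \lnot ((q1 \lor q2) \to (\lnot q1 \lor q1))) \to (\lnot q3 \leftrightarrow \lnot (\lnot q1 \to \lnot q5))): α-rule — add ((((q1 \lor q2) \to (\lnot q1 \lor q1)) \lor (\lnot q3 \leftrightarrow \lnot (\lnot q1 \to \lnot q5))) \land \lnot ((q1 \lor q2) \to (\lnot q1 \lor q1))), \lnot (\lnot q3 \leftrightarrow \lnot (\lnot q1 \to \lnot q5)).
((((q1 \lor q2) \to (\lnot q1 \lor q1)) \lor (\lnot q3 \leftrightarrow \lnot (\lnot q1 \to \lnot q5))) \land \lnot ((q1 \lor q2) \to (\lnot q1 \lor q1))): α-rule — add (((q1 \lor q2) \to (\lnot q1 \lor q1)) \lor (\lnot q3 \leftrightarrow \lnot (\lnot q1 \to \lnot q5))), \lnot ((q1 \lor q2) \to (\lnot q1 \lor q1)).
\lnot ((q1 \lor q2) \to (\lnot q1 \lor q1)): α-rule — add (q1 \lor q2), \lnot (\lnot q1 \lor q1).
\lnot (\lnot q1 \lor q1): α-rule — add \lnot \lnot q1, \lnot q1.
× closes — contains both q1 and \lnot q1.
All 1 branch closes.
Every branch closed; the formula is unsatisfiable.

Unsatisfiable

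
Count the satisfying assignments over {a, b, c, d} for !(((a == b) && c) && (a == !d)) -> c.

8

Initial set: {T (!(((a == b) && c) && (a == !d)) -> c)}.
T (!(((a == b) && c) && (a == !d)) -> c): β-rule — branch into F !(((a == b) && c) && (a == !d))  //  T c.
  branch 1 (add F !(((a == b) && c) && (a == !d))):
    F !(((a == b) && c) && (a == !d)): α-rule — add T ((a == b) && c), T (a == !d).
    T ((a == b) && c): α-rule — add T (a == b), T c.
    T (a == !d): β-rule — branch into T a, T !d  //  F a, F !d.
      branch 1.1 (add T a, T !d):
        T (a == b): β-rule — branch into T a, T b  //  F a, F b.
          branch 1.1.1 (add T a, T b):
            ○ open, literals {a=1, b=1, c=1, d=0}.
          branch 1.1.2 (add F a, F b):
            × closes — contains both a and !a.
      branch 1.2 (add F a, F !d):
        T (a == b): β-rule — branch into T a, T b  //  F a, F b.
          branch 1.2.1 (add T a, T b):
            × closes — contains both a and !a.
          branch 1.2.2 (add F a, F b):
            ○ open, literals {a=0, b=0, c=1, d=1}.
  branch 2 (add T c):
    ○ open, literals {c=1}.
2 branches closed, 3 open.
Each open branch fixes some atoms; the unmentioned ones are free. Counting distinct full assignments: branch {a=1, b=1, c=1, d=0} (none free) contributes 1 new; branch {a=0, b=0, c=1, d=1} (none free) contributes 1 new; branch {c=1} (a, b, d) contributes 6 new. Total: 8.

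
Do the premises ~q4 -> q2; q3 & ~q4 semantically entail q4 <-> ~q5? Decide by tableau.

Initial set: {(~q4 -> q2); (q3 & ~q4); ~(q4 <-> ~q5)}.
(q3 & ~q4): α-rule — add q3, ~q4.
(~q4 -> q2): β-rule — branch into ~~q4  //  q2.
  branch 1 (add ~~q4):
    × closes — contains both q4 and ~q4.
  branch 2 (add q2):
    ~(q4 <-> ~q5): β-rule — branch into q4, ~~q5  //  ~q4, ~q5.
      branch 2.1 (add q4, ~~q5):
        × closes — contains both q4 and ~q4.
      branch 2.2 (add ~q4, ~q5):
        ○ open, literals {q2=true, q3=true, q4=false, q5=false}.
2 branches closed, 1 open.
An open branch gives a countermodel: q2=true, q3=true, q4=false, q5=false (unmentioned atoms arbitrary); the premises hold there but the conclusion fails.

No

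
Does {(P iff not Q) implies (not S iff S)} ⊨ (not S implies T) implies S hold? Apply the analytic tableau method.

No

Initial set: {T ((P iff not Q) implies (not S iff S)); F ((not S implies T) implies S)}.
F ((not S implies T) implies S): α-rule — add T (not S implies T), F S.
T ((P iff not Q) implies (not S iff S)): β-rule — branch into F (P iff not Q)  //  T (not S iff S).
  branch 1 (add F (P iff not Q)):
    T (not S implies T): β-rule — branch into F not S  //  T T.
      branch 1.1 (add F not S):
        × closes — contains both S and not S.
      branch 1.2 (add T T):
        F (P iff not Q): β-rule — branch into T P, F not Q  //  F P, T not Q.
          branch 1.2.1 (add T P, F not Q):
            ○ open, literals {P=true, Q=true, S=false, T=true}.
          branch 1.2.2 (add F P, T not Q):
            ○ open, literals {P=false, Q=false, S=false, T=true}.
  branch 2 (add T (not S iff S)):
    T (not S implies T): β-rule — branch into F not S  //  T T.
      branch 2.1 (add F not S):
        × closes — contains both S and not S.
      branch 2.2 (add T T):
        T (not S iff S): β-rule — branch into T not S, T S  //  F not S, F S.
          branch 2.2.1 (add T not S, T S):
            × closes — contains both S and not S.
          branch 2.2.2 (add F not S, F S):
            × closes — contains both S and not S.
4 branches closed, 2 open.
An open branch gives a countermodel: P=true, Q=true, S=false, T=true (unmentioned atoms arbitrary); the premises hold there but the conclusion fails.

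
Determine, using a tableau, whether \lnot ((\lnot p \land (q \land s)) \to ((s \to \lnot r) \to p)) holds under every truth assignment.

Assume the negation and expand:
Initial set: {\lnot \lnot ((\lnot p \land (q \land s)) \to ((s \to \lnot r) \to p))}.
\lnot \lnot ((\lnot p \land (q \land s)) \to ((s \to \lnot r) \to p)): β-rule — branch into \lnot (\lnot p \land (q \land s))  //  ((s \to \lnot r) \to p).
  branch 1 (add \lnot (\lnot p \land (q \land s))):
    \lnot (\lnot p \land (q \land s)): β-rule — branch into \lnot \lnot p  //  \lnot (q \land s).
      branch 1.1 (add \lnot \lnot p):
        ○ open, literals {p=1}.
      branch 1.2 (add \lnot (q \land s)):
        \lnot (q \land s): β-rule — branch into \lnot q  //  \lnot s.
          branch 1.2.1 (add \lnot q):
            ○ open, literals {q=0}.
          branch 1.2.2 (add \lnot s):
            ○ open, literals {s=0}.
  branch 2 (add ((s \to \lnot r) \to p)):
    ((s \to \lnot r) \to p): β-rule — branch into \lnot (s \to \lnot r)  //  p.
      branch 2.1 (add \lnot (s \to \lnot r)):
        \lnot (s \to \lnot r): α-rule — add s, \lnot \lnot r.
        ○ open, literals {r=1, s=1}.
      branch 2.2 (add p):
        ○ open, literals {p=1}.
0 branches closed, 5 open.
An open branch gives a countermodel: p=1 (unmentioned atoms arbitrary); under it the original formula is false.

Not valid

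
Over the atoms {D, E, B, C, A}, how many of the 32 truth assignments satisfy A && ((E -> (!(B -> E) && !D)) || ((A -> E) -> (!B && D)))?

10

Initial set: {(A && ((E -> (!(B -> E) && !D)) || ((A -> E) -> (!B && D))))}.
(A && ((E -> (!(B -> E) && !D)) || ((A -> E) -> (!B && D)))): α-rule — add A, ((E -> (!(B -> E) && !D)) || ((A -> E) -> (!B && D))).
((E -> (!(B -> E) && !D)) || ((A -> E) -> (!B && D))): β-rule — branch into (E -> (!(B -> E) && !D))  //  ((A -> E) -> (!B && D)).
  branch 1 (add (E -> (!(B -> E) && !D))):
    (E -> (!(B -> E) && !D)): β-rule — branch into !E  //  (!(B -> E) && !D).
      branch 1.1 (add !E):
        ○ open, literals {A=true, E=false}.
      branch 1.2 (add (!(B -> E) && !D)):
        (!(B -> E) && !D): α-rule — add !(B -> E), !D.
        !(B -> E): α-rule — add B, !E.
        ○ open, literals {A=true, B=true, D=false, E=false}.
  branch 2 (add ((A -> E) -> (!B && D))):
    ((A -> E) -> (!B && D)): β-rule — branch into !(A -> E)  //  (!B && D).
      branch 2.1 (add !(A -> E)):
        !(A -> E): α-rule — add A, !E.
        ○ open, literals {A=true, E=false}.
      branch 2.2 (add (!B && D)):
        (!B && D): α-rule — add !B, D.
        ○ open, literals {A=true, B=false, D=true}.
0 branches closed, 4 open.
Each open branch fixes some atoms; the unmentioned ones are free. Counting distinct full assignments: branch {A=true, E=false} (D, B, C) contributes 8 new; branch {A=true, B=true, D=false, E=false} (C) contributes 0 new; branch {A=true, E=false} (D, B, C) contributes 0 new; branch {A=true, B=false, D=true} (E, C) contributes 2 new. Total: 10.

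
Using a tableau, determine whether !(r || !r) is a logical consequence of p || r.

No

Initial set: {T (p || r); F !(r || !r)}.
T (p || r): β-rule — branch into T p  //  T r.
  branch 1 (add T p):
    F !(r || !r): β-rule — branch into T r  //  T !r.
      branch 1.1 (add T r):
        ○ open, literals {p=true, r=true}.
      branch 1.2 (add T !r):
        ○ open, literals {p=true, r=false}.
  branch 2 (add T r):
    F !(r || !r): β-rule — branch into T r  //  T !r.
      branch 2.1 (add T r):
        ○ open, literals {r=true}.
      branch 2.2 (add T !r):
        × closes — contains both r and !r.
1 branch closed, 3 open.
An open branch gives a countermodel: p=true, r=true (unmentioned atoms arbitrary); the premises hold there but the conclusion fails.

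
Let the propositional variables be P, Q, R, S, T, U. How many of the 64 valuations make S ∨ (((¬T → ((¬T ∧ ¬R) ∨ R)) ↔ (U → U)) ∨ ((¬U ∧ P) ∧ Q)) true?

64

Initial set: {(S ∨ (((¬T → ((¬T ∧ ¬R) ∨ R)) ↔ (U → U)) ∨ ((¬U ∧ P) ∧ Q)))}.
(S ∨ (((¬T → ((¬T ∧ ¬R) ∨ R)) ↔ (U → U)) ∨ ((¬U ∧ P) ∧ Q))): β-rule — branch into S  //  (((¬T → ((¬T ∧ ¬R) ∨ R)) ↔ (U → U)) ∨ ((¬U ∧ P) ∧ Q)).
  branch 1 (add S):
    ○ open, literals {S=1}.
  branch 2 (add (((¬T → ((¬T ∧ ¬R) ∨ R)) ↔ (U → U)) ∨ ((¬U ∧ P) ∧ Q))):
    (((¬T → ((¬T ∧ ¬R) ∨ R)) ↔ (U → U)) ∨ ((¬U ∧ P) ∧ Q)): β-rule — branch into ((¬T → ((¬T ∧ ¬R) ∨ R)) ↔ (U → U))  //  ((¬U ∧ P) ∧ Q).
      branch 2.1 (add ((¬T → ((¬T ∧ ¬R) ∨ R)) ↔ (U → U))):
        ((¬T → ((¬T ∧ ¬R) ∨ R)) ↔ (U → U)): β-rule — branch into (¬T → ((¬T ∧ ¬R) ∨ R)), (U → U)  //  ¬(¬T → ((¬T ∧ ¬R) ∨ R)), ¬(U → U).
          branch 2.1.1 (add (¬T → ((¬T ∧ ¬R) ∨ R)), (U → U)):
            (¬T → ((¬T ∧ ¬R) ∨ R)): β-rule — branch into ¬¬T  //  ((¬T ∧ ¬R) ∨ R).
              branch 2.1.1.1 (add ¬¬T):
                (U → U): β-rule — branch into ¬U  //  U.
                  branch 2.1.1.1.1 (add ¬U):
                    ○ open, literals {T=1, U=0}.
                  branch 2.1.1.1.2 (add U):
                    ○ open, literals {T=1, U=1}.
              branch 2.1.1.2 (add ((¬T ∧ ¬R) ∨ R)):
                (U → U): β-rule — branch into ¬U  //  U.
                  branch 2.1.1.2.1 (add ¬U):
                    ((¬T ∧ ¬R) ∨ R): β-rule — branch into (¬T ∧ ¬R)  //  R.
                      branch 2.1.1.2.1.1 (add (¬T ∧ ¬R)):
                        (¬T ∧ ¬R): α-rule — add ¬T, ¬R.
                        ○ open, literals {R=0, T=0, U=0}.
                      branch 2.1.1.2.1.2 (add R):
                        ○ open, literals {R=1, U=0}.
                  branch 2.1.1.2.2 (add U):
                    ((¬T ∧ ¬R) ∨ R): β-rule — branch into (¬T ∧ ¬R)  //  R.
                      branch 2.1.1.2.2.1 (add (¬T ∧ ¬R)):
                        (¬T ∧ ¬R): α-rule — add ¬T, ¬R.
                        ○ open, literals {R=0, T=0, U=1}.
                      branch 2.1.1.2.2.2 (add R):
                        ○ open, literals {R=1, U=1}.
          branch 2.1.2 (add ¬(¬T → ((¬T ∧ ¬R) ∨ R)), ¬(U → U)):
            ¬(¬T → ((¬T ∧ ¬R) ∨ R)): α-rule — add ¬T, ¬((¬T ∧ ¬R) ∨ R).
            ¬(U → U): α-rule — add U, ¬U.
            × closes — contains both U and ¬U.
      branch 2.2 (add ((¬U ∧ P) ∧ Q)):
        ((¬U ∧ P) ∧ Q): α-rule — add (¬U ∧ P), Q.
        (¬U ∧ P): α-rule — add ¬U, P.
        ○ open, literals {P=1, Q=1, U=0}.
1 branch closed, 8 open.
Each open branch fixes some atoms; the unmentioned ones are free. Counting distinct full assignments: branch {S=1} (P, Q, R, T, U) contributes 32 new; branch {T=1, U=0} (P, Q, R, S) contributes 8 new; branch {T=1, U=1} (P, Q, R, S) contributes 8 new; branch {R=0, T=0, U=0} (P, Q, S) contributes 4 new; branch {R=1, U=0} (P, Q, S, T) contributes 4 new; branch {R=0, T=0, U=1} (P, Q, S) contributes 4 new; branch {R=1, U=1} (P, Q, S, T) contributes 4 new; branch {P=1, Q=1, U=0} (R, S, T) contributes 0 new. Total: 64.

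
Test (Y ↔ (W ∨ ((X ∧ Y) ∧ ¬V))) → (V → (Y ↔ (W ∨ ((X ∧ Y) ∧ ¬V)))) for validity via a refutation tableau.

Assume the negation and expand:
Initial set: {¬((Y ↔ (W ∨ ((X ∧ Y) ∧ ¬V))) → (V → (Y ↔ (W ∨ ((X ∧ Y) ∧ ¬V)))))}.
¬((Y ↔ (W ∨ ((X ∧ Y) ∧ ¬V))) → (V → (Y ↔ (W ∨ ((X ∧ Y) ∧ ¬V))))): α-rule — add (Y ↔ (W ∨ ((X ∧ Y) ∧ ¬V))), ¬(V → (Y ↔ (W ∨ ((X ∧ Y) ∧ ¬V)))).
¬(V → (Y ↔ (W ∨ ((X ∧ Y) ∧ ¬V)))): α-rule — add V, ¬(Y ↔ (W ∨ ((X ∧ Y) ∧ ¬V))).
(Y ↔ (W ∨ ((X ∧ Y) ∧ ¬V))): β-rule — branch into Y, (W ∨ ((X ∧ Y) ∧ ¬V))  //  ¬Y, ¬(W ∨ ((X ∧ Y) ∧ ¬V)).
  branch 1 (add Y, (W ∨ ((X ∧ Y) ∧ ¬V))):
    ¬(Y ↔ (W ∨ ((X ∧ Y) ∧ ¬V))): β-rule — branch into Y, ¬(W ∨ ((X ∧ Y) ∧ ¬V))  //  ¬Y, (W ∨ ((X ∧ Y) ∧ ¬V)).
      branch 1.1 (add Y, ¬(W ∨ ((X ∧ Y) ∧ ¬V))):
        ¬(W ∨ ((X ∧ Y) ∧ ¬V)): α-rule — add ¬W, ¬((X ∧ Y) ∧ ¬V).
        (W ∨ ((X ∧ Y) ∧ ¬V)): β-rule — branch into W  //  ((X ∧ Y) ∧ ¬V).
          branch 1.1.1 (add W):
            × closes — contains both W and ¬W.
          branch 1.1.2 (add ((X ∧ Y) ∧ ¬V)):
            ((X ∧ Y) ∧ ¬V): α-rule — add (X ∧ Y), ¬V.
            × closes — contains both V and ¬V.
      branch 1.2 (add ¬Y, (W ∨ ((X ∧ Y) ∧ ¬V))):
        × closes — contains both Y and ¬Y.
  branch 2 (add ¬Y, ¬(W ∨ ((X ∧ Y) ∧ ¬V))):
    ¬(W ∨ ((X ∧ Y) ∧ ¬V)): α-rule — add ¬W, ¬((X ∧ Y) ∧ ¬V).
    ¬(Y ↔ (W ∨ ((X ∧ Y) ∧ ¬V))): β-rule — branch into Y, ¬(W ∨ ((X ∧ Y) ∧ ¬V))  //  ¬Y, (W ∨ ((X ∧ Y) ∧ ¬V)).
      branch 2.1 (add Y, ¬(W ∨ ((X ∧ Y) ∧ ¬V))):
        × closes — contains both Y and ¬Y.
      branch 2.2 (add ¬Y, (W ∨ ((X ∧ Y) ∧ ¬V))):
        ¬((X ∧ Y) ∧ ¬V): β-rule — branch into ¬(X ∧ Y)  //  ¬¬V.
          branch 2.2.1 (add ¬(X ∧ Y)):
            (W ∨ ((X ∧ Y) ∧ ¬V)): β-rule — branch into W  //  ((X ∧ Y) ∧ ¬V).
              branch 2.2.1.1 (add W):
                × closes — contains both W and ¬W.
              branch 2.2.1.2 (add ((X ∧ Y) ∧ ¬V)):
                ((X ∧ Y) ∧ ¬V): α-rule — add (X ∧ Y), ¬V.
                × closes — contains both V and ¬V.
          branch 2.2.2 (add ¬¬V):
            (W ∨ ((X ∧ Y) ∧ ¬V)): β-rule — branch into W  //  ((X ∧ Y) ∧ ¬V).
              branch 2.2.2.1 (add W):
                × closes — contains both W and ¬W.
              branch 2.2.2.2 (add ((X ∧ Y) ∧ ¬V)):
                ((X ∧ Y) ∧ ¬V): α-rule — add (X ∧ Y), ¬V.
                × closes — contains both V and ¬V.
All 8 branches close.
Every branch closed, so the negation is unsatisfiable and the formula is valid.

Valid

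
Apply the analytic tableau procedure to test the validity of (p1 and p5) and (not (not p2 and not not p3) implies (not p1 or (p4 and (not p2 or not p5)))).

Assume the negation and expand:
Initial set: {not ((p1 and p5) and (not (not p2 and not not p3) implies (not p1 or (p4 and (not p2 or not p5)))))}.
not ((p1 and p5) and (not (not p2 and not not p3) implies (not p1 or (p4 and (not p2 or not p5))))): β-rule — branch into not (p1 and p5)  //  not (not (not p2 and not not p3) implies (not p1 or (p4 and (not p2 or not p5)))).
  branch 1 (add not (p1 and p5)):
    not (p1 and p5): β-rule — branch into not p1  //  not p5.
      branch 1.1 (add not p1):
        ○ open, literals {p1=F}.
      branch 1.2 (add not p5):
        ○ open, literals {p5=F}.
  branch 2 (add not (not (not p2 and not not p3) implies (not p1 or (p4 and (not p2 or not p5))))):
    not (not (not p2 and not not p3) implies (not p1 or (p4 and (not p2 or not p5)))): α-rule — add not (not p2 and not not p3), not (not p1 or (p4 and (not p2 or not p5))).
    not (not p1 or (p4 and (not p2 or not p5))): α-rule — add not not p1, not (p4 and (not p2 or not p5)).
    not (not p2 and not not p3): β-rule — branch into not not p2  //  not not not p3.
      branch 2.1 (add not not p2):
        not (p4 and (not p2 or not p5)): β-rule — branch into not p4  //  not (not p2 or not p5).
          branch 2.1.1 (add not p4):
            ○ open, literals {p1=T, p2=T, p4=F}.
          branch 2.1.2 (add not (not p2 or not p5)):
            not (not p2 or not p5): α-rule — add not not p2, not not p5.
            ○ open, literals {p1=T, p2=T, p5=T}.
      branch 2.2 (add not not not p3):
        not not not p3: drop double negation, giving not p3.
        not (p4 and (not p2 or not p5)): β-rule — branch into not p4  //  not (not p2 or not p5).
          branch 2.2.1 (add not p4):
            ○ open, literals {p1=T, p3=F, p4=F}.
          branch 2.2.2 (add not (not p2 or not p5)):
            not (not p2 or not p5): α-rule — add not not p2, not not p5.
            ○ open, literals {p1=T, p2=T, p3=F, p5=T}.
0 branches closed, 6 open.
An open branch gives a countermodel: p1=F (unmentioned atoms arbitrary); under it the original formula is false.

Not valid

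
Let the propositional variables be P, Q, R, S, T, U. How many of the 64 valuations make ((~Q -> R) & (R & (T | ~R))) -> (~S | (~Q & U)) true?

58

Initial set: {(((~Q -> R) & (R & (T | ~R))) -> (~S | (~Q & U)))}.
(((~Q -> R) & (R & (T | ~R))) -> (~S | (~Q & U))): β-rule — branch into ~((~Q -> R) & (R & (T | ~R)))  //  (~S | (~Q & U)).
  branch 1 (add ~((~Q -> R) & (R & (T | ~R)))):
    ~((~Q -> R) & (R & (T | ~R))): β-rule — branch into ~(~Q -> R)  //  ~(R & (T | ~R)).
      branch 1.1 (add ~(~Q -> R)):
        ~(~Q -> R): α-rule — add ~Q, ~R.
        ○ open, literals {Q=0, R=0}.
      branch 1.2 (add ~(R & (T | ~R))):
        ~(R & (T | ~R)): β-rule — branch into ~R  //  ~(T | ~R).
          branch 1.2.1 (add ~R):
            ○ open, literals {R=0}.
          branch 1.2.2 (add ~(T | ~R)):
            ~(T | ~R): α-rule — add ~T, ~~R.
            ○ open, literals {R=1, T=0}.
  branch 2 (add (~S | (~Q & U))):
    (~S | (~Q & U)): β-rule — branch into ~S  //  (~Q & U).
      branch 2.1 (add ~S):
        ○ open, literals {S=0}.
      branch 2.2 (add (~Q & U)):
        (~Q & U): α-rule — add ~Q, U.
        ○ open, literals {Q=0, U=1}.
0 branches closed, 5 open.
Each open branch fixes some atoms; the unmentioned ones are free. Counting distinct full assignments: branch {Q=0, R=0} (P, S, T, U) contributes 16 new; branch {R=0} (P, Q, S, T, U) contributes 16 new; branch {R=1, T=0} (P, Q, S, U) contributes 16 new; branch {S=0} (P, Q, R, T, U) contributes 8 new; branch {Q=0, U=1} (P, R, S, T) contributes 2 new. Total: 58.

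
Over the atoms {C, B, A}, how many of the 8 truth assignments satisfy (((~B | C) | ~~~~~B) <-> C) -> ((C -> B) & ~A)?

4

Initial set: {((((~B | C) | ~~~~~B) <-> C) -> ((C -> B) & ~A))}.
((((~B | C) | ~~~~~B) <-> C) -> ((C -> B) & ~A)): β-rule — branch into ~(((~B | C) | ~~~~~B) <-> C)  //  ((C -> B) & ~A).
  branch 1 (add ~(((~B | C) | ~~~~~B) <-> C)):
    ~(((~B | C) | ~~~~~B) <-> C): β-rule — branch into ((~B | C) | ~~~~~B), ~C  //  ~((~B | C) | ~~~~~B), C.
      branch 1.1 (add ((~B | C) | ~~~~~B), ~C):
        ((~B | C) | ~~~~~B): β-rule — branch into (~B | C)  //  ~~~~~B.
          branch 1.1.1 (add (~B | C)):
            (~B | C): β-rule — branch into ~B  //  C.
              branch 1.1.1.1 (add ~B):
                ○ open, literals {B=F, C=F}.
              branch 1.1.1.2 (add C):
                × closes — contains both C and ~C.
          branch 1.1.2 (add ~~~~~B):
            ~~~~~B: drop double negation, giving ~~~B.
            ~~~B: drop double negation, giving ~B.
            ○ open, literals {B=F, C=F}.
      branch 1.2 (add ~((~B | C) | ~~~~~B), C):
        ~((~B | C) | ~~~~~B): α-rule — add ~(~B | C), ~~~~~~B.
        ~(~B | C): α-rule — add ~~B, ~C.
        × closes — contains both C and ~C.
  branch 2 (add ((C -> B) & ~A)):
    ((C -> B) & ~A): α-rule — add (C -> B), ~A.
    (C -> B): β-rule — branch into ~C  //  B.
      branch 2.1 (add ~C):
        ○ open, literals {A=F, C=F}.
      branch 2.2 (add B):
        ○ open, literals {A=F, B=T}.
2 branches closed, 4 open.
Each open branch fixes some atoms; the unmentioned ones are free. Counting distinct full assignments: branch {B=F, C=F} (A) contributes 2 new; branch {B=F, C=F} (A) contributes 0 new; branch {A=F, C=F} (B) contributes 1 new; branch {A=F, B=T} (C) contributes 1 new. Total: 4.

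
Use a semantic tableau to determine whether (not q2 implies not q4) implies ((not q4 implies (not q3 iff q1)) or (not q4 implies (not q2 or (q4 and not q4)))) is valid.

Assume the negation and expand:
Initial set: {not ((not q2 implies not q4) implies ((not q4 implies (not q3 iff q1)) or (not q4 implies (not q2 or (q4 and not q4)))))}.
not ((not q2 implies not q4) implies ((not q4 implies (not q3 iff q1)) or (not q4 implies (not q2 or (q4 and not q4))))): α-rule — add (not q2 implies not q4), not ((not q4 implies (not q3 iff q1)) or (not q4 implies (not q2 or (q4 and not q4)))).
not ((not q4 implies (not q3 iff q1)) or (not q4 implies (not q2 or (q4 and not q4)))): α-rule — add not (not q4 implies (not q3 iff q1)), not (not q4 implies (not q2 or (q4 and not q4))).
not (not q4 implies (not q3 iff q1)): α-rule — add not q4, not (not q3 iff q1).
not (not q4 implies (not q2 or (q4 and not q4))): α-rule — add not q4, not (not q2 or (q4 and not q4)).
not (not q2 or (q4 and not q4)): α-rule — add not not q2, not (q4 and not q4).
(not q2 implies not q4): β-rule — branch into not not q2  //  not q4.
  branch 1 (add not not q2):
    not (not q3 iff q1): β-rule — branch into not q3, not q1  //  not not q3, q1.
      branch 1.1 (add not q3, not q1):
        not (q4 and not q4): β-rule — branch into not q4  //  not not q4.
          branch 1.1.1 (add not q4):
            ○ open, literals {q1=0, q2=1, q3=0, q4=0}.
          branch 1.1.2 (add not not q4):
            × closes — contains both q4 and not q4.
      branch 1.2 (add not not q3, q1):
        not (q4 and not q4): β-rule — branch into not q4  //  not not q4.
          branch 1.2.1 (add not q4):
            ○ open, literals {q1=1, q2=1, q3=1, q4=0}.
          branch 1.2.2 (add not not q4):
            × closes — contains both q4 and not q4.
  branch 2 (add not q4):
    not (not q3 iff q1): β-rule — branch into not q3, not q1  //  not not q3, q1.
      branch 2.1 (add not q3, not q1):
        not (q4 and not q4): β-rule — branch into not q4  //  not not q4.
          branch 2.1.1 (add not q4):
            ○ open, literals {q1=0, q2=1, q3=0, q4=0}.
          branch 2.1.2 (add not not q4):
            × closes — contains both q4 and not q4.
      branch 2.2 (add not not q3, q1):
        not (q4 and not q4): β-rule — branch into not q4  //  not not q4.
          branch 2.2.1 (add not q4):
            ○ open, literals {q1=1, q2=1, q3=1, q4=0}.
          branch 2.2.2 (add not not q4):
            × closes — contains both q4 and not q4.
4 branches closed, 4 open.
An open branch gives a countermodel: q1=0, q2=1, q3=0, q4=0 (unmentioned atoms arbitrary); under it the original formula is false.

Not valid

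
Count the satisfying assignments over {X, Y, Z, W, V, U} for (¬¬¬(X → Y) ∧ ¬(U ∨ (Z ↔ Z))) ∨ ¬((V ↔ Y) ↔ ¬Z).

Initial set: {T ((¬¬¬(X → Y) ∧ ¬(U ∨ (Z ↔ Z))) ∨ ¬((V ↔ Y) ↔ ¬Z))}.
T ((¬¬¬(X → Y) ∧ ¬(U ∨ (Z ↔ Z))) ∨ ¬((V ↔ Y) ↔ ¬Z)): β-rule — branch into T (¬¬¬(X → Y) ∧ ¬(U ∨ (Z ↔ Z)))  //  T ¬((V ↔ Y) ↔ ¬Z).
  branch 1 (add T (¬¬¬(X → Y) ∧ ¬(U ∨ (Z ↔ Z)))):
    T (¬¬¬(X → Y) ∧ ¬(U ∨ (Z ↔ Z))): α-rule — add T ¬¬¬(X → Y), T ¬(U ∨ (Z ↔ Z)).
    T ¬¬¬(X → Y): drop double negation, giving T ¬(X → Y).
    T ¬(U ∨ (Z ↔ Z)): α-rule — add F U, F (Z ↔ Z).
    T ¬(X → Y): α-rule — add T X, F Y.
    F (Z ↔ Z): β-rule — branch into T Z, F Z  //  F Z, T Z.
      branch 1.1 (add T Z, F Z):
        × closes — contains both Z and ¬Z.
      branch 1.2 (add F Z, T Z):
        × closes — contains both Z and ¬Z.
  branch 2 (add T ¬((V ↔ Y) ↔ ¬Z)):
    T ¬((V ↔ Y) ↔ ¬Z): β-rule — branch into T (V ↔ Y), F ¬Z  //  F (V ↔ Y), T ¬Z.
      branch 2.1 (add T (V ↔ Y), F ¬Z):
        T (V ↔ Y): β-rule — branch into T V, T Y  //  F V, F Y.
          branch 2.1.1 (add T V, T Y):
            ○ open, literals {V=1, Y=1, Z=1}.
          branch 2.1.2 (add F V, F Y):
            ○ open, literals {V=0, Y=0, Z=1}.
      branch 2.2 (add F (V ↔ Y), T ¬Z):
        F (V ↔ Y): β-rule — branch into T V, F Y  //  F V, T Y.
          branch 2.2.1 (add T V, F Y):
            ○ open, literals {V=1, Y=0, Z=0}.
          branch 2.2.2 (add F V, T Y):
            ○ open, literals {V=0, Y=1, Z=0}.
2 branches closed, 4 open.
Each open branch fixes some atoms; the unmentioned ones are free. Counting distinct full assignments: branch {V=1, Y=1, Z=1} (X, W, U) contributes 8 new; branch {V=0, Y=0, Z=1} (X, W, U) contributes 8 new; branch {V=1, Y=0, Z=0} (X, W, U) contributes 8 new; branch {V=0, Y=1, Z=0} (X, W, U) contributes 8 new. Total: 32.

32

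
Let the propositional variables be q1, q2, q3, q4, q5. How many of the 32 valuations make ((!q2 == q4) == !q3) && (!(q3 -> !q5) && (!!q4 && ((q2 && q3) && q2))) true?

2

Initial set: {(((!q2 == q4) == !q3) && (!(q3 -> !q5) && (!!q4 && ((q2 && q3) && q2))))}.
(((!q2 == q4) == !q3) && (!(q3 -> !q5) && (!!q4 && ((q2 && q3) && q2)))): α-rule — add ((!q2 == q4) == !q3), (!(q3 -> !q5) && (!!q4 && ((q2 && q3) && q2))).
(!(q3 -> !q5) && (!!q4 && ((q2 && q3) && q2))): α-rule — add !(q3 -> !q5), (!!q4 && ((q2 && q3) && q2)).
!(q3 -> !q5): α-rule — add q3, !!q5.
(!!q4 && ((q2 && q3) && q2)): α-rule — add !!q4, ((q2 && q3) && q2).
!!q4: drop double negation, giving q4.
((q2 && q3) && q2): α-rule — add (q2 && q3), q2.
(q2 && q3): α-rule — add q2, q3.
((!q2 == q4) == !q3): β-rule — branch into (!q2 == q4), !q3  //  !(!q2 == q4), !!q3.
  branch 1 (add (!q2 == q4), !q3):
    × closes — contains both q3 and !q3.
  branch 2 (add !(!q2 == q4), !!q3):
    !(!q2 == q4): β-rule — branch into !q2, !q4  //  !!q2, q4.
      branch 2.1 (add !q2, !q4):
        × closes — contains both q2 and !q2.
      branch 2.2 (add !!q2, q4):
        ○ open, literals {q2=T, q3=T, q4=T, q5=T}.
2 branches closed, 1 open.
Each open branch fixes some atoms; the unmentioned ones are free. Counting distinct full assignments: branch {q2=T, q3=T, q4=T, q5=T} (q1) contributes 2 new. Total: 2.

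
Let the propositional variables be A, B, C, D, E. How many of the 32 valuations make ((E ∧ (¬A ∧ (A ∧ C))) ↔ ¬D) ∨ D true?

16

Initial set: {(((E ∧ (¬A ∧ (A ∧ C))) ↔ ¬D) ∨ D)}.
(((E ∧ (¬A ∧ (A ∧ C))) ↔ ¬D) ∨ D): β-rule — branch into ((E ∧ (¬A ∧ (A ∧ C))) ↔ ¬D)  //  D.
  branch 1 (add ((E ∧ (¬A ∧ (A ∧ C))) ↔ ¬D)):
    ((E ∧ (¬A ∧ (A ∧ C))) ↔ ¬D): β-rule — branch into (E ∧ (¬A ∧ (A ∧ C))), ¬D  //  ¬(E ∧ (¬A ∧ (A ∧ C))), ¬¬D.
      branch 1.1 (add (E ∧ (¬A ∧ (A ∧ C))), ¬D):
        (E ∧ (¬A ∧ (A ∧ C))): α-rule — add E, (¬A ∧ (A ∧ C)).
        (¬A ∧ (A ∧ C)): α-rule — add ¬A, (A ∧ C).
        (A ∧ C): α-rule — add A, C.
        × closes — contains both A and ¬A.
      branch 1.2 (add ¬(E ∧ (¬A ∧ (A ∧ C))), ¬¬D):
        ¬(E ∧ (¬A ∧ (A ∧ C))): β-rule — branch into ¬E  //  ¬(¬A ∧ (A ∧ C)).
          branch 1.2.1 (add ¬E):
            ○ open, literals {D=true, E=false}.
          branch 1.2.2 (add ¬(¬A ∧ (A ∧ C))):
            ¬(¬A ∧ (A ∧ C)): β-rule — branch into ¬¬A  //  ¬(A ∧ C).
              branch 1.2.2.1 (add ¬¬A):
                ○ open, literals {A=true, D=true}.
              branch 1.2.2.2 (add ¬(A ∧ C)):
                ¬(A ∧ C): β-rule — branch into ¬A  //  ¬C.
                  branch 1.2.2.2.1 (add ¬A):
                    ○ open, literals {A=false, D=true}.
                  branch 1.2.2.2.2 (add ¬C):
                    ○ open, literals {C=false, D=true}.
  branch 2 (add D):
    ○ open, literals {D=true}.
1 branch closed, 5 open.
Each open branch fixes some atoms; the unmentioned ones are free. Counting distinct full assignments: branch {D=true, E=false} (A, B, C) contributes 8 new; branch {A=true, D=true} (B, C, E) contributes 4 new; branch {A=false, D=true} (B, C, E) contributes 4 new; branch {C=false, D=true} (A, B, E) contributes 0 new; branch {D=true} (A, B, C, E) contributes 0 new. Total: 16.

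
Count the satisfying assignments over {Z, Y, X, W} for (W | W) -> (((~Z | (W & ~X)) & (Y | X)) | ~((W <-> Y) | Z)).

Initial set: {((W | W) -> (((~Z | (W & ~X)) & (Y | X)) | ~((W <-> Y) | Z)))}.
((W | W) -> (((~Z | (W & ~X)) & (Y | X)) | ~((W <-> Y) | Z))): β-rule — branch into ~(W | W)  //  (((~Z | (W & ~X)) & (Y | X)) | ~((W <-> Y) | Z)).
  branch 1 (add ~(W | W)):
    ~(W | W): α-rule — add ~W, ~W.
    ○ open, literals {W=F}.
  branch 2 (add (((~Z | (W & ~X)) & (Y | X)) | ~((W <-> Y) | Z))):
    (((~Z | (W & ~X)) & (Y | X)) | ~((W <-> Y) | Z)): β-rule — branch into ((~Z | (W & ~X)) & (Y | X))  //  ~((W <-> Y) | Z).
      branch 2.1 (add ((~Z | (W & ~X)) & (Y | X))):
        ((~Z | (W & ~X)) & (Y | X)): α-rule — add (~Z | (W & ~X)), (Y | X).
        (~Z | (W & ~X)): β-rule — branch into ~Z  //  (W & ~X).
          branch 2.1.1 (add ~Z):
            (Y | X): β-rule — branch into Y  //  X.
              branch 2.1.1.1 (add Y):
                ○ open, literals {Y=T, Z=F}.
              branch 2.1.1.2 (add X):
                ○ open, literals {X=T, Z=F}.
          branch 2.1.2 (add (W & ~X)):
            (W & ~X): α-rule — add W, ~X.
            (Y | X): β-rule — branch into Y  //  X.
              branch 2.1.2.1 (add Y):
                ○ open, literals {W=T, X=F, Y=T}.
              branch 2.1.2.2 (add X):
                × closes — contains both X and ~X.
      branch 2.2 (add ~((W <-> Y) | Z)):
        ~((W <-> Y) | Z): α-rule — add ~(W <-> Y), ~Z.
        ~(W <-> Y): β-rule — branch into W, ~Y  //  ~W, Y.
          branch 2.2.1 (add W, ~Y):
            ○ open, literals {W=T, Y=F, Z=F}.
          branch 2.2.2 (add ~W, Y):
            ○ open, literals {W=F, Y=T, Z=F}.
1 branch closed, 6 open.
Each open branch fixes some atoms; the unmentioned ones are free. Counting distinct full assignments: branch {W=F} (Z, Y, X) contributes 8 new; branch {Y=T, Z=F} (X, W) contributes 2 new; branch {X=T, Z=F} (Y, W) contributes 1 new; branch {W=T, X=F, Y=T} (Z) contributes 1 new; branch {W=T, Y=F, Z=F} (X) contributes 1 new; branch {W=F, Y=T, Z=F} (X) contributes 0 new. Total: 13.

13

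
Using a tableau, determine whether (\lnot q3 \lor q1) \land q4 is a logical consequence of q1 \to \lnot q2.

No

Initial set: {(q1 \to \lnot q2); \lnot ((\lnot q3 \lor q1) \land q4)}.
(q1 \to \lnot q2): β-rule — branch into \lnot q1  //  \lnot q2.
  branch 1 (add \lnot q1):
    \lnot ((\lnot q3 \lor q1) \land q4): β-rule — branch into \lnot (\lnot q3 \lor q1)  //  \lnot q4.
      branch 1.1 (add \lnot (\lnot q3 \lor q1)):
        \lnot (\lnot q3 \lor q1): α-rule — add \lnot \lnot q3, \lnot q1.
        ○ open, literals {q1=0, q3=1}.
      branch 1.2 (add \lnot q4):
        ○ open, literals {q1=0, q4=0}.
  branch 2 (add \lnot q2):
    \lnot ((\lnot q3 \lor q1) \land q4): β-rule — branch into \lnot (\lnot q3 \lor q1)  //  \lnot q4.
      branch 2.1 (add \lnot (\lnot q3 \lor q1)):
        \lnot (\lnot q3 \lor q1): α-rule — add \lnot \lnot q3, \lnot q1.
        ○ open, literals {q1=0, q2=0, q3=1}.
      branch 2.2 (add \lnot q4):
        ○ open, literals {q2=0, q4=0}.
0 branches closed, 4 open.
An open branch gives a countermodel: q1=0, q3=1 (unmentioned atoms arbitrary); the premises hold there but the conclusion fails.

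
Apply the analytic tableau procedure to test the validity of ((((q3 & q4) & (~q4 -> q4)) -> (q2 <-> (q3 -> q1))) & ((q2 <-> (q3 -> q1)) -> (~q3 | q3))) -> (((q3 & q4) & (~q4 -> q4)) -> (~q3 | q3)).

Valid

Assume the negation and expand:
Initial set: {~(((((q3 & q4) & (~q4 -> q4)) -> (q2 <-> (q3 -> q1))) & ((q2 <-> (q3 -> q1)) -> (~q3 | q3))) -> (((q3 & q4) & (~q4 -> q4)) -> (~q3 | q3)))}.
~(((((q3 & q4) & (~q4 -> q4)) -> (q2 <-> (q3 -> q1))) & ((q2 <-> (q3 -> q1)) -> (~q3 | q3))) -> (((q3 & q4) & (~q4 -> q4)) -> (~q3 | q3))): α-rule — add ((((q3 & q4) & (~q4 -> q4)) -> (q2 <-> (q3 -> q1))) & ((q2 <-> (q3 -> q1)) -> (~q3 | q3))), ~(((q3 & q4) & (~q4 -> q4)) -> (~q3 | q3)).
((((q3 & q4) & (~q4 -> q4)) -> (q2 <-> (q3 -> q1))) & ((q2 <-> (q3 -> q1)) -> (~q3 | q3))): α-rule — add (((q3 & q4) & (~q4 -> q4)) -> (q2 <-> (q3 -> q1))), ((q2 <-> (q3 -> q1)) -> (~q3 | q3)).
~(((q3 & q4) & (~q4 -> q4)) -> (~q3 | q3)): α-rule — add ((q3 & q4) & (~q4 -> q4)), ~(~q3 | q3).
((q3 & q4) & (~q4 -> q4)): α-rule — add (q3 & q4), (~q4 -> q4).
~(~q3 | q3): α-rule — add ~~q3, ~q3.
× closes — contains both q3 and ~q3.
All 1 branch closes.
Every branch closed, so the negation is unsatisfiable and the formula is valid.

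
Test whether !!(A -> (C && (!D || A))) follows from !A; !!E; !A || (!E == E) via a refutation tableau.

Yes

Initial set: {T !A; T !!E; T (!A || (!E == E)); F !!(A -> (C && (!D || A)))}.
T !!E: drop double negation, giving T E.
F !!(A -> (C && (!D || A))): drop double negation, giving F (A -> (C && (!D || A))).
F (A -> (C && (!D || A))): α-rule — add T A, F (C && (!D || A)).
× closes — contains both A and !A.
All 1 branch closes.
Every branch closed, so the premises entail the conclusion.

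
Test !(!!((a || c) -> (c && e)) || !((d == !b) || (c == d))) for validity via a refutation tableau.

Assume the negation and expand:
Initial set: {!!(!!((a || c) -> (c && e)) || !((d == !b) || (c == d)))}.
!!(!!((a || c) -> (c && e)) || !((d == !b) || (c == d))): β-rule — branch into !!((a || c) -> (c && e))  //  !((d == !b) || (c == d)).
  branch 1 (add !!((a || c) -> (c && e))):
    !!((a || c) -> (c && e)): drop double negation, giving ((a || c) -> (c && e)).
    ((a || c) -> (c && e)): β-rule — branch into !(a || c)  //  (c && e).
      branch 1.1 (add !(a || c)):
        !(a || c): α-rule — add !a, !c.
        ○ open, literals {a=0, c=0}.
      branch 1.2 (add (c && e)):
        (c && e): α-rule — add c, e.
        ○ open, literals {c=1, e=1}.
  branch 2 (add !((d == !b) || (c == d))):
    !((d == !b) || (c == d)): α-rule — add !(d == !b), !(c == d).
    !(d == !b): β-rule — branch into d, !!b  //  !d, !b.
      branch 2.1 (add d, !!b):
        !(c == d): β-rule — branch into c, !d  //  !c, d.
          branch 2.1.1 (add c, !d):
            × closes — contains both d and !d.
          branch 2.1.2 (add !c, d):
            ○ open, literals {b=1, c=0, d=1}.
      branch 2.2 (add !d, !b):
        !(c == d): β-rule — branch into c, !d  //  !c, d.
          branch 2.2.1 (add c, !d):
            ○ open, literals {b=0, c=1, d=0}.
          branch 2.2.2 (add !c, d):
            × closes — contains both d and !d.
2 branches closed, 4 open.
An open branch gives a countermodel: a=0, c=0 (unmentioned atoms arbitrary); under it the original formula is false.

Not valid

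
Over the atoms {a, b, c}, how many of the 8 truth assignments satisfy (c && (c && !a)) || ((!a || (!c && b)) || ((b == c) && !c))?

6

Initial set: {((c && (c && !a)) || ((!a || (!c && b)) || ((b == c) && !c)))}.
((c && (c && !a)) || ((!a || (!c && b)) || ((b == c) && !c))): β-rule — branch into (c && (c && !a))  //  ((!a || (!c && b)) || ((b == c) && !c)).
  branch 1 (add (c && (c && !a))):
    (c && (c && !a)): α-rule — add c, (c && !a).
    (c && !a): α-rule — add c, !a.
    ○ open, literals {a=0, c=1}.
  branch 2 (add ((!a || (!c && b)) || ((b == c) && !c))):
    ((!a || (!c && b)) || ((b == c) && !c)): β-rule — branch into (!a || (!c && b))  //  ((b == c) && !c).
      branch 2.1 (add (!a || (!c && b))):
        (!a || (!c && b)): β-rule — branch into !a  //  (!c && b).
          branch 2.1.1 (add !a):
            ○ open, literals {a=0}.
          branch 2.1.2 (add (!c && b)):
            (!c && b): α-rule — add !c, b.
            ○ open, literals {b=1, c=0}.
      branch 2.2 (add ((b == c) && !c)):
        ((b == c) && !c): α-rule — add (b == c), !c.
        (b == c): β-rule — branch into b, c  //  !b, !c.
          branch 2.2.1 (add b, c):
            × closes — contains both c and !c.
          branch 2.2.2 (add !b, !c):
            ○ open, literals {b=0, c=0}.
1 branch closed, 4 open.
Each open branch fixes some atoms; the unmentioned ones are free. Counting distinct full assignments: branch {a=0, c=1} (b) contributes 2 new; branch {a=0} (b, c) contributes 2 new; branch {b=1, c=0} (a) contributes 1 new; branch {b=0, c=0} (a) contributes 1 new. Total: 6.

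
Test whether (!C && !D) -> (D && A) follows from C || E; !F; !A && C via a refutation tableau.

Yes

Initial set: {(C || E); !F; (!A && C); !((!C && !D) -> (D && A))}.
(!A && C): α-rule — add !A, C.
!((!C && !D) -> (D && A)): α-rule — add (!C && !D), !(D && A).
(!C && !D): α-rule — add !C, !D.
× closes — contains both C and !C.
All 1 branch closes.
Every branch closed, so the premises entail the conclusion.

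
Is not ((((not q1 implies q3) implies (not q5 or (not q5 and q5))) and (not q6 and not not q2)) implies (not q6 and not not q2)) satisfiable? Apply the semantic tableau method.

Unsatisfiable

Initial set: {not ((((not q1 implies q3) implies (not q5 or (not q5 and q5))) and (not q6 and not not q2)) implies (not q6 and not not q2))}.
not ((((not q1 implies q3) implies (not q5 or (not q5 and q5))) and (not q6 and not not q2)) implies (not q6 and not not q2)): α-rule — add (((not q1 implies q3) implies (not q5 or (not q5 and q5))) and (not q6 and not not q2)), not (not q6 and not not q2).
(((not q1 implies q3) implies (not q5 or (not q5 and q5))) and (not q6 and not not q2)): α-rule — add ((not q1 implies q3) implies (not q5 or (not q5 and q5))), (not q6 and not not q2).
(not q6 and not not q2): α-rule — add not q6, not not q2.
not not q2: drop double negation, giving q2.
not (not q6 and not not q2): β-rule — branch into not not q6  //  not not not q2.
  branch 1 (add not not q6):
    × closes — contains both q6 and not q6.
  branch 2 (add not not not q2):
    not not not q2: drop double negation, giving not q2.
    × closes — contains both q2 and not q2.
All 2 branches close.
Every branch closed; the formula is unsatisfiable.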